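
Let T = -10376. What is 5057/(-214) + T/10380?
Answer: -13678031/555330 ≈ -24.630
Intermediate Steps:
5057/(-214) + T/10380 = 5057/(-214) - 10376/10380 = 5057*(-1/214) - 10376*1/10380 = -5057/214 - 2594/2595 = -13678031/555330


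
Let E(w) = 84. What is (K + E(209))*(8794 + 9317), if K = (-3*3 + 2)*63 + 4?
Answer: -6393183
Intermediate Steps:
K = -437 (K = (-9 + 2)*63 + 4 = -7*63 + 4 = -441 + 4 = -437)
(K + E(209))*(8794 + 9317) = (-437 + 84)*(8794 + 9317) = -353*18111 = -6393183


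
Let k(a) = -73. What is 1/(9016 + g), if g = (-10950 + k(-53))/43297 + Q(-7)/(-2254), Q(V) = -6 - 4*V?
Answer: 48795719/439929303316 ≈ 0.00011092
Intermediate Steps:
g = -12899188/48795719 (g = (-10950 - 73)/43297 + (-6 - 4*(-7))/(-2254) = -11023*1/43297 + (-6 + 28)*(-1/2254) = -11023/43297 + 22*(-1/2254) = -11023/43297 - 11/1127 = -12899188/48795719 ≈ -0.26435)
1/(9016 + g) = 1/(9016 - 12899188/48795719) = 1/(439929303316/48795719) = 48795719/439929303316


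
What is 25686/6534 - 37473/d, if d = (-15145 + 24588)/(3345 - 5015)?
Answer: 22729982491/3427809 ≈ 6631.1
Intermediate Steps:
d = -9443/1670 (d = 9443/(-1670) = 9443*(-1/1670) = -9443/1670 ≈ -5.6545)
25686/6534 - 37473/d = 25686/6534 - 37473/(-9443/1670) = 25686*(1/6534) - 37473*(-1670/9443) = 1427/363 + 62579910/9443 = 22729982491/3427809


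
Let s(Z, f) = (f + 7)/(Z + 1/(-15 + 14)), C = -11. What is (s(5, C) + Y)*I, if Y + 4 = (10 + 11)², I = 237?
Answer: 103332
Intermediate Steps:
s(Z, f) = (7 + f)/(-1 + Z) (s(Z, f) = (7 + f)/(Z + 1/(-1)) = (7 + f)/(Z - 1) = (7 + f)/(-1 + Z))
Y = 437 (Y = -4 + (10 + 11)² = -4 + 21² = -4 + 441 = 437)
(s(5, C) + Y)*I = ((7 - 11)/(-1 + 5) + 437)*237 = (-4/4 + 437)*237 = ((¼)*(-4) + 437)*237 = (-1 + 437)*237 = 436*237 = 103332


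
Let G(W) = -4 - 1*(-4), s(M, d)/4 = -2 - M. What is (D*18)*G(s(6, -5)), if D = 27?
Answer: 0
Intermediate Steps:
s(M, d) = -8 - 4*M (s(M, d) = 4*(-2 - M) = -8 - 4*M)
G(W) = 0 (G(W) = -4 + 4 = 0)
(D*18)*G(s(6, -5)) = (27*18)*0 = 486*0 = 0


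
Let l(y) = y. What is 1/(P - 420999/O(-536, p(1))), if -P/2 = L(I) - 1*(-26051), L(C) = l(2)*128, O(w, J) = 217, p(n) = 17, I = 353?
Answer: -217/11838237 ≈ -1.8330e-5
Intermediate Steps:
L(C) = 256 (L(C) = 2*128 = 256)
P = -52614 (P = -2*(256 - 1*(-26051)) = -2*(256 + 26051) = -2*26307 = -52614)
1/(P - 420999/O(-536, p(1))) = 1/(-52614 - 420999/217) = 1/(-11838237/217) = -217/11838237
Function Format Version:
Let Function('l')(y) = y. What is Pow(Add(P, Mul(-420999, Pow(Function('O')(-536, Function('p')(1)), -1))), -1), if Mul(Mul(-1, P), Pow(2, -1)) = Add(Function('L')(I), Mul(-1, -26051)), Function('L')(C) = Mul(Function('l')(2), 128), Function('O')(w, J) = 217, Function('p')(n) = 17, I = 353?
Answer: Rational(-217, 11838237) ≈ -1.8330e-5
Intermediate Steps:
Function('L')(C) = 256 (Function('L')(C) = Mul(2, 128) = 256)
P = -52614 (P = Mul(-2, Add(256, Mul(-1, -26051))) = Mul(-2, Add(256, 26051)) = Mul(-2, 26307) = -52614)
Pow(Add(P, Mul(-420999, Pow(Function('O')(-536, Function('p')(1)), -1))), -1) = Pow(Add(-52614, Mul(-420999, Pow(217, -1))), -1) = Pow(Add(-52614, Mul(-420999, Rational(1, 217))), -1) = Pow(Add(-52614, Rational(-420999, 217)), -1) = Pow(Rational(-11838237, 217), -1) = Rational(-217, 11838237)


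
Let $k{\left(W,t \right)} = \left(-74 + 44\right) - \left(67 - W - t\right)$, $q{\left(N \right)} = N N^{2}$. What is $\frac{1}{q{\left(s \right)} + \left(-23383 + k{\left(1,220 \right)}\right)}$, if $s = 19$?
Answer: $- \frac{1}{16400} \approx -6.0976 \cdot 10^{-5}$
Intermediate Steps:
$q{\left(N \right)} = N^{3}$
$k{\left(W,t \right)} = -97 + W + t$ ($k{\left(W,t \right)} = -30 + \left(-67 + W + t\right) = -97 + W + t$)
$\frac{1}{q{\left(s \right)} + \left(-23383 + k{\left(1,220 \right)}\right)} = \frac{1}{19^{3} + \left(-23383 + \left(-97 + 1 + 220\right)\right)} = \frac{1}{6859 + \left(-23383 + 124\right)} = \frac{1}{6859 - 23259} = \frac{1}{-16400} = - \frac{1}{16400}$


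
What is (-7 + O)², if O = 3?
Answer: 16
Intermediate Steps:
(-7 + O)² = (-7 + 3)² = (-4)² = 16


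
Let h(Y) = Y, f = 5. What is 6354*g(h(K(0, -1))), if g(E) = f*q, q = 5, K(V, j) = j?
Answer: 158850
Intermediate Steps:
g(E) = 25 (g(E) = 5*5 = 25)
6354*g(h(K(0, -1))) = 6354*25 = 158850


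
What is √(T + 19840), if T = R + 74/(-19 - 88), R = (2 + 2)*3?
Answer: 3*√25253070/107 ≈ 140.89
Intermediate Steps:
R = 12 (R = 4*3 = 12)
T = 1210/107 (T = 12 + 74/(-19 - 88) = 12 + 74/(-107) = 12 + 74*(-1/107) = 12 - 74/107 = 1210/107 ≈ 11.308)
√(T + 19840) = √(1210/107 + 19840) = √(2124090/107) = 3*√25253070/107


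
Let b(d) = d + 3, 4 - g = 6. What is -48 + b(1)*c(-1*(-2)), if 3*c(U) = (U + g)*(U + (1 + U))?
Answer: -48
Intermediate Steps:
g = -2 (g = 4 - 1*6 = 4 - 6 = -2)
c(U) = (1 + 2*U)*(-2 + U)/3 (c(U) = ((U - 2)*(U + (1 + U)))/3 = ((-2 + U)*(1 + 2*U))/3 = ((1 + 2*U)*(-2 + U))/3 = (1 + 2*U)*(-2 + U)/3)
b(d) = 3 + d
-48 + b(1)*c(-1*(-2)) = -48 + (3 + 1)*(-2/3 - (-1)*(-2) + 2*(-1*(-2))**2/3) = -48 + 4*(-2/3 - 1*2 + (2/3)*2**2) = -48 + 4*(-2/3 - 2 + (2/3)*4) = -48 + 4*(-2/3 - 2 + 8/3) = -48 + 4*0 = -48 + 0 = -48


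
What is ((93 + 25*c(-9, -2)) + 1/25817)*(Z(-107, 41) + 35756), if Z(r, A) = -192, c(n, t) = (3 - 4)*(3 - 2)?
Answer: 62434629148/25817 ≈ 2.4184e+6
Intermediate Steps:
c(n, t) = -1 (c(n, t) = -1*1 = -1)
((93 + 25*c(-9, -2)) + 1/25817)*(Z(-107, 41) + 35756) = ((93 + 25*(-1)) + 1/25817)*(-192 + 35756) = ((93 - 25) + 1/25817)*35564 = (68 + 1/25817)*35564 = (1755557/25817)*35564 = 62434629148/25817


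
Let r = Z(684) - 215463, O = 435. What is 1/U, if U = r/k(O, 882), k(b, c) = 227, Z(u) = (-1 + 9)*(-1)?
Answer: -227/215471 ≈ -0.0010535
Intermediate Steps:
Z(u) = -8 (Z(u) = 8*(-1) = -8)
r = -215471 (r = -8 - 215463 = -215471)
U = -215471/227 ≈ -949.21
1/U = 1/(-215471/227) = -227/215471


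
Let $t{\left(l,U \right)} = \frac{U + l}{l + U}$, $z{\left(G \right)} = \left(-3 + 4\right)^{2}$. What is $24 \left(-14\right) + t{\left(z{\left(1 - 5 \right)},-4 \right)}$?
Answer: $-335$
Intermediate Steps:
$z{\left(G \right)} = 1$ ($z{\left(G \right)} = 1^{2} = 1$)
$t{\left(l,U \right)} = 1$ ($t{\left(l,U \right)} = \frac{U + l}{U + l} = 1$)
$24 \left(-14\right) + t{\left(z{\left(1 - 5 \right)},-4 \right)} = 24 \left(-14\right) + 1 = -336 + 1 = -335$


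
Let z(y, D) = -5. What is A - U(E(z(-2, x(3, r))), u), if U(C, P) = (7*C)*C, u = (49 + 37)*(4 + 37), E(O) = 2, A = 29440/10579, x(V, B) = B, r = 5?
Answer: -266772/10579 ≈ -25.217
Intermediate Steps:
A = 29440/10579 (A = 29440*(1/10579) = 29440/10579 ≈ 2.7829)
u = 3526 (u = 86*41 = 3526)
U(C, P) = 7*C²
A - U(E(z(-2, x(3, r))), u) = 29440/10579 - 7*2² = 29440/10579 - 7*4 = 29440/10579 - 1*28 = 29440/10579 - 28 = -266772/10579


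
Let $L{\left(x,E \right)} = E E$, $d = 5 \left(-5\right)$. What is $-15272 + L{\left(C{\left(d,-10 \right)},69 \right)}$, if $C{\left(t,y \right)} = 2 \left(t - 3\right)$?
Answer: $-10511$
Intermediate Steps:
$d = -25$
$C{\left(t,y \right)} = -6 + 2 t$ ($C{\left(t,y \right)} = 2 \left(-3 + t\right) = -6 + 2 t$)
$L{\left(x,E \right)} = E^{2}$
$-15272 + L{\left(C{\left(d,-10 \right)},69 \right)} = -15272 + 69^{2} = -15272 + 4761 = -10511$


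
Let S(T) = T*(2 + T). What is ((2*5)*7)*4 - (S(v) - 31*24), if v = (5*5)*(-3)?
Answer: -4451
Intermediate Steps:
v = -75 (v = 25*(-3) = -75)
((2*5)*7)*4 - (S(v) - 31*24) = ((2*5)*7)*4 - (-75*(2 - 75) - 31*24) = (10*7)*4 - (-75*(-73) - 744) = 70*4 - (5475 - 744) = 280 - 1*4731 = 280 - 4731 = -4451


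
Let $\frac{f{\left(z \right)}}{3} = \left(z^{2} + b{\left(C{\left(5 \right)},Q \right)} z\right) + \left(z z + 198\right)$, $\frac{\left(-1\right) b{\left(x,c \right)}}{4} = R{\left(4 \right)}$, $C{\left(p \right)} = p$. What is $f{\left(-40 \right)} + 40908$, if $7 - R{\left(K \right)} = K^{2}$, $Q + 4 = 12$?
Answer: $46782$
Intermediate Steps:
$Q = 8$ ($Q = -4 + 12 = 8$)
$R{\left(K \right)} = 7 - K^{2}$
$b{\left(x,c \right)} = 36$ ($b{\left(x,c \right)} = - 4 \left(7 - 4^{2}\right) = - 4 \left(7 - 16\right) = \left(-4\right) \left(-9\right) = 36$)
$f{\left(z \right)} = 594 + 6 z^{2} + 108 z$ ($f{\left(z \right)} = 3 \left(\left(z^{2} + 36 z\right) + \left(z z + 198\right)\right) = 3 \left(\left(z^{2} + 36 z\right) + \left(z^{2} + 198\right)\right) = 3 \left(\left(z^{2} + 36 z\right) + \left(198 + z^{2}\right)\right) = 3 \left(198 + 2 z^{2} + 36 z\right) = 594 + 6 z^{2} + 108 z$)
$f{\left(-40 \right)} + 40908 = \left(594 + 6 \left(-40\right)^{2} + 108 \left(-40\right)\right) + 40908 = \left(594 + 6 \cdot 1600 - 4320\right) + 40908 = \left(594 + 9600 - 4320\right) + 40908 = 5874 + 40908 = 46782$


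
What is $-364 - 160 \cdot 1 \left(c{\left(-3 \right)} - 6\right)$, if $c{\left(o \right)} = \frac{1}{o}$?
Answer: $\frac{1948}{3} \approx 649.33$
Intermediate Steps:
$-364 - 160 \cdot 1 \left(c{\left(-3 \right)} - 6\right) = -364 - 160 \cdot 1 \left(\frac{1}{-3} - 6\right) = -364 - 160 \cdot 1 \left(- \frac{1}{3} - 6\right) = -364 - 160 \cdot 1 \left(- \frac{19}{3}\right) = -364 - - \frac{3040}{3} = -364 + \frac{3040}{3} = \frac{1948}{3}$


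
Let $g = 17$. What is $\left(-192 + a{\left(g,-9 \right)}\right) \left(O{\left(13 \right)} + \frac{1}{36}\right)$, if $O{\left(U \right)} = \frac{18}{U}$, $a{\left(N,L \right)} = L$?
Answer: $- \frac{44287}{156} \approx -283.89$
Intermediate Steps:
$\left(-192 + a{\left(g,-9 \right)}\right) \left(O{\left(13 \right)} + \frac{1}{36}\right) = \left(-192 - 9\right) \left(\frac{18}{13} + \frac{1}{36}\right) = - 201 \left(18 \cdot \frac{1}{13} + \frac{1}{36}\right) = - 201 \left(\frac{18}{13} + \frac{1}{36}\right) = \left(-201\right) \frac{661}{468} = - \frac{44287}{156}$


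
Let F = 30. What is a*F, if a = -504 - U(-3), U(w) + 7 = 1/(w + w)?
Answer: -14905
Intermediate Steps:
U(w) = -7 + 1/(2*w) (U(w) = -7 + 1/(w + w) = -7 + 1/(2*w))
a = -2981/6 (a = -504 - (-7 + (1/2)/(-3)) = -504 - (-7 + (1/2)*(-1/3)) = -504 - (-7 - 1/6) = -504 - 1*(-43/6) = -504 + 43/6 = -2981/6 ≈ -496.83)
a*F = -2981/6*30 = -14905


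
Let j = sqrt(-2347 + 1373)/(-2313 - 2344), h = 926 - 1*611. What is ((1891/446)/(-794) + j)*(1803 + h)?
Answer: -2002569/177062 - 2118*I*sqrt(974)/4657 ≈ -11.31 - 14.194*I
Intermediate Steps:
h = 315 (h = 926 - 611 = 315)
j = -I*sqrt(974)/4657 (j = sqrt(-974)/(-4657) = (I*sqrt(974))*(-1/4657) = -I*sqrt(974)/4657 ≈ -0.0067015*I)
((1891/446)/(-794) + j)*(1803 + h) = ((1891/446)/(-794) - I*sqrt(974)/4657)*(1803 + 315) = ((1891*(1/446))*(-1/794) - I*sqrt(974)/4657)*2118 = ((1891/446)*(-1/794) - I*sqrt(974)/4657)*2118 = (-1891/354124 - I*sqrt(974)/4657)*2118 = -2002569/177062 - 2118*I*sqrt(974)/4657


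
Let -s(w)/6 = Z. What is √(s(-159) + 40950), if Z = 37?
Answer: 2*√10182 ≈ 201.81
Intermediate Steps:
s(w) = -222 (s(w) = -6*37 = -222)
√(s(-159) + 40950) = √(-222 + 40950) = √40728 = 2*√10182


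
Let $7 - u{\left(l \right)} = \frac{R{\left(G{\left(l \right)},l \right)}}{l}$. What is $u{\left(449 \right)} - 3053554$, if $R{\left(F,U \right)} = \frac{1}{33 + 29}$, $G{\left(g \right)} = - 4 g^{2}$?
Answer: $- \frac{85004641387}{27838} \approx -3.0535 \cdot 10^{6}$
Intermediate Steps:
$R{\left(F,U \right)} = \frac{1}{62}$
$u{\left(l \right)} = 7 - \frac{1}{62 l}$
$u{\left(449 \right)} - 3053554 = \left(7 - \frac{1}{62 \cdot 449}\right) - 3053554 = \left(7 - \frac{1}{27838}\right) - 3053554 = \frac{194865}{27838} - 3053554 = - \frac{85004641387}{27838}$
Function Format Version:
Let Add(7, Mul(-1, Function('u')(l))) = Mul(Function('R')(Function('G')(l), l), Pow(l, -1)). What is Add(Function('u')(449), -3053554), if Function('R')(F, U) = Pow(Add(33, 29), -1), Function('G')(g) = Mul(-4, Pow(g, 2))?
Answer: Rational(-85004641387, 27838) ≈ -3.0535e+6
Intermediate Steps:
Function('R')(F, U) = Rational(1, 62) (Function('R')(F, U) = Pow(62, -1) = Rational(1, 62))
Function('u')(l) = Add(7, Mul(Rational(-1, 62), Pow(l, -1))) (Function('u')(l) = Add(7, Mul(-1, Mul(Rational(1, 62), Pow(l, -1)))) = Add(7, Mul(Rational(-1, 62), Pow(l, -1))))
Add(Function('u')(449), -3053554) = Add(Add(7, Mul(Rational(-1, 62), Pow(449, -1))), -3053554) = Add(Add(7, Mul(Rational(-1, 62), Rational(1, 449))), -3053554) = Add(Add(7, Rational(-1, 27838)), -3053554) = Add(Rational(194865, 27838), -3053554) = Rational(-85004641387, 27838)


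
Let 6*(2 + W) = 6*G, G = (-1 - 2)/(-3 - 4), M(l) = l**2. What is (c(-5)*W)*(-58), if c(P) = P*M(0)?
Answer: 0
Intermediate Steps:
G = 3/7 (G = -3/(-7) = -3*(-1/7) = 3/7 ≈ 0.42857)
c(P) = 0 (c(P) = P*0**2 = P*0 = 0)
W = -11/7 (W = -2 + (6*(3/7))/6 = -2 + (1/6)*(18/7) = -2 + 3/7 = -11/7 ≈ -1.5714)
(c(-5)*W)*(-58) = (0*(-11/7))*(-58) = 0*(-58) = 0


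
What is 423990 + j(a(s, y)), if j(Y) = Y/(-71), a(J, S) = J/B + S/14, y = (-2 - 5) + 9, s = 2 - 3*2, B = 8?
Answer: 421446065/994 ≈ 4.2399e+5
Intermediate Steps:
s = -4 (s = 2 - 6 = -4)
y = 2 (y = -7 + 9 = 2)
a(J, S) = J/8 + S/14
j(Y) = -Y/71 (j(Y) = Y*(-1/71) = -Y/71)
423990 + j(a(s, y)) = 423990 - ((⅛)*(-4) + (1/14)*2)/71 = 423990 - (-½ + ⅐)/71 = 423990 - 1/71*(-5/14) = 423990 + 5/994 = 421446065/994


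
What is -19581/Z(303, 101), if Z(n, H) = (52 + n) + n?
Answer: -19581/658 ≈ -29.758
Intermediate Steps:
Z(n, H) = 52 + 2*n
-19581/Z(303, 101) = -19581/(52 + 2*303) = -19581/(52 + 606) = -19581/658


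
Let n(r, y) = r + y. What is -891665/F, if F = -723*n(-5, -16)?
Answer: -891665/15183 ≈ -58.728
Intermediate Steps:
F = 15183 (F = -723*(-5 - 16) = -723*(-21) = 15183)
-891665/F = -891665/15183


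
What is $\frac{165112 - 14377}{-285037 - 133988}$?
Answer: $- \frac{10049}{27935} \approx -0.35973$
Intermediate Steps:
$\frac{165112 - 14377}{-285037 - 133988} = \frac{150735}{-419025} = 150735 \left(- \frac{1}{419025}\right) = - \frac{10049}{27935}$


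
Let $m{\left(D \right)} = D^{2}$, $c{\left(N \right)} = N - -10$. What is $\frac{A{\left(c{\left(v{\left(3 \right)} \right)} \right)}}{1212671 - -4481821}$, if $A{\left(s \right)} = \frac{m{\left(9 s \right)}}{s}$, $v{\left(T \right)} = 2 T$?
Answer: $\frac{108}{474541} \approx 0.00022759$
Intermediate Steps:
$c{\left(N \right)} = 10 + N$ ($c{\left(N \right)} = N + 10 = 10 + N$)
$A{\left(s \right)} = 81 s$ ($A{\left(s \right)} = \frac{\left(9 s\right)^{2}}{s} = \frac{81 s^{2}}{s} = 81 s$)
$\frac{A{\left(c{\left(v{\left(3 \right)} \right)} \right)}}{1212671 - -4481821} = \frac{81 \left(10 + 2 \cdot 3\right)}{1212671 - -4481821} = \frac{81 \left(10 + 6\right)}{1212671 + 4481821} = \frac{81 \cdot 16}{5694492} = 1296 \cdot \frac{1}{5694492} = \frac{108}{474541}$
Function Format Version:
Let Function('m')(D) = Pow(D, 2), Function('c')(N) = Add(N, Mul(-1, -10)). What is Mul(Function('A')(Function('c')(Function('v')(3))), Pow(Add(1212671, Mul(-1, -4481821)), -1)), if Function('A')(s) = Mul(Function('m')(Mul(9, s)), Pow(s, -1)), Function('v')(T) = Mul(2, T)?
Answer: Rational(108, 474541) ≈ 0.00022759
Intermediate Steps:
Function('c')(N) = Add(10, N) (Function('c')(N) = Add(N, 10) = Add(10, N))
Function('A')(s) = Mul(81, s) (Function('A')(s) = Mul(Pow(Mul(9, s), 2), Pow(s, -1)) = Mul(Mul(81, Pow(s, 2)), Pow(s, -1)) = Mul(81, s))
Mul(Function('A')(Function('c')(Function('v')(3))), Pow(Add(1212671, Mul(-1, -4481821)), -1)) = Mul(Mul(81, Add(10, Mul(2, 3))), Pow(Add(1212671, Mul(-1, -4481821)), -1)) = Mul(Mul(81, Add(10, 6)), Pow(Add(1212671, 4481821), -1)) = Mul(Mul(81, 16), Pow(5694492, -1)) = Mul(1296, Rational(1, 5694492)) = Rational(108, 474541)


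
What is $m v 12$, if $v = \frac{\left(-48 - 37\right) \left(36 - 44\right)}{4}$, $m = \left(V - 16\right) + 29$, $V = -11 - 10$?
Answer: $-16320$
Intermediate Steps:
$V = -21$
$m = -8$ ($m = \left(-21 - 16\right) + 29 = -37 + 29 = -8$)
$v = 170$ ($v = \left(-85\right) \left(-8\right) \frac{1}{4} = 680 \cdot \frac{1}{4} = 170$)
$m v 12 = \left(-8\right) 170 \cdot 12 = \left(-1360\right) 12 = -16320$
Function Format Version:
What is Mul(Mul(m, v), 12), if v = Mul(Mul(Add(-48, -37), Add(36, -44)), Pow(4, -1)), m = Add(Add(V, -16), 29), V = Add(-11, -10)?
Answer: -16320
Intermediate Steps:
V = -21
m = -8 (m = Add(Add(-21, -16), 29) = Add(-37, 29) = -8)
v = 170 (v = Mul(Mul(-85, -8), Rational(1, 4)) = Mul(680, Rational(1, 4)) = 170)
Mul(Mul(m, v), 12) = Mul(Mul(-8, 170), 12) = Mul(-1360, 12) = -16320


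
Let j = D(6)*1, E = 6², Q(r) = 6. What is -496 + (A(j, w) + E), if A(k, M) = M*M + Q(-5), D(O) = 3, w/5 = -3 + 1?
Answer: -354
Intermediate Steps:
w = -10 (w = 5*(-3 + 1) = 5*(-2) = -10)
E = 36
j = 3 (j = 3*1 = 3)
A(k, M) = 6 + M² (A(k, M) = M*M + 6 = M² + 6 = 6 + M²)
-496 + (A(j, w) + E) = -496 + ((6 + (-10)²) + 36) = -496 + ((6 + 100) + 36) = -496 + (106 + 36) = -496 + 142 = -354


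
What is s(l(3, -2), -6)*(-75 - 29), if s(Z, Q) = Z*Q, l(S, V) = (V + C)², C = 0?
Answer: 2496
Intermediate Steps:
l(S, V) = V² (l(S, V) = (V + 0)² = V²)
s(Z, Q) = Q*Z
s(l(3, -2), -6)*(-75 - 29) = (-6*(-2)²)*(-75 - 29) = -6*4*(-104) = -24*(-104) = 2496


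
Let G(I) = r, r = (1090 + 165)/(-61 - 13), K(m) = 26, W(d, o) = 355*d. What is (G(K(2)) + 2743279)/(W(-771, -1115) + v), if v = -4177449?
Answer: -203001391/329385396 ≈ -0.61630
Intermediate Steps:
r = -1255/74 (r = 1255/(-74) = 1255*(-1/74) = -1255/74 ≈ -16.959)
G(I) = -1255/74
(G(K(2)) + 2743279)/(W(-771, -1115) + v) = (-1255/74 + 2743279)/(355*(-771) - 4177449) = 203001391/(74*(-273705 - 4177449)) = (203001391/74)/(-4451154) = (203001391/74)*(-1/4451154) = -203001391/329385396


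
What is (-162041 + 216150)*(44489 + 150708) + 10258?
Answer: 10561924731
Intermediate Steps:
(-162041 + 216150)*(44489 + 150708) + 10258 = 54109*195197 + 10258 = 10561914473 + 10258 = 10561924731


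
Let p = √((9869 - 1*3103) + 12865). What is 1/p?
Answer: √19631/19631 ≈ 0.0071372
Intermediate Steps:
p = √19631 (p = √((9869 - 3103) + 12865) = √(6766 + 12865) = √19631 ≈ 140.11)
1/p = 1/(√19631) = √19631/19631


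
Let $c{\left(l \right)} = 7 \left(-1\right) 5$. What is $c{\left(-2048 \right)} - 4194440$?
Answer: $-4194475$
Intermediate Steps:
$c{\left(l \right)} = -35$ ($c{\left(l \right)} = \left(-7\right) 5 = -35$)
$c{\left(-2048 \right)} - 4194440 = -35 - 4194440 = -4194475$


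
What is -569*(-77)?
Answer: 43813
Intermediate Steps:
-569*(-77) = -1*(-43813) = 43813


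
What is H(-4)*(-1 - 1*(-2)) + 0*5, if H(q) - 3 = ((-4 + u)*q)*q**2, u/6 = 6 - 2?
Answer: -1277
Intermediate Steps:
u = 24 (u = 6*(6 - 2) = 6*4 = 24)
H(q) = 3 + 20*q**3 (H(q) = 3 + ((-4 + 24)*q)*q**2 = 3 + (20*q)*q**2 = 3 + 20*q**3)
H(-4)*(-1 - 1*(-2)) + 0*5 = (3 + 20*(-4)**3)*(-1 - 1*(-2)) + 0*5 = (3 + 20*(-64))*(-1 + 2) + 0 = (3 - 1280)*1 + 0 = -1277*1 + 0 = -1277 + 0 = -1277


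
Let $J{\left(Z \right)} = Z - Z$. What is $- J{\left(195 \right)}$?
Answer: $0$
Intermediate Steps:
$J{\left(Z \right)} = 0$
$- J{\left(195 \right)} = \left(-1\right) 0 = 0$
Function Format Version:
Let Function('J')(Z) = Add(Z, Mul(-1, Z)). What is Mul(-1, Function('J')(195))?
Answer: 0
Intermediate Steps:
Function('J')(Z) = 0
Mul(-1, Function('J')(195)) = Mul(-1, 0) = 0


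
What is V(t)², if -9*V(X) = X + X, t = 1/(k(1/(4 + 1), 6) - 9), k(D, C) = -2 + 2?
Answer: 4/6561 ≈ 0.00060966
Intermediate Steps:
k(D, C) = 0
t = -⅑ (t = 1/(0 - 9) = 1/(-9) = -⅑ ≈ -0.11111)
V(X) = -2*X/9 (V(X) = -(X + X)/9 = -2*X/9)
V(t)² = (-2/9*(-⅑))² = (2/81)² = 4/6561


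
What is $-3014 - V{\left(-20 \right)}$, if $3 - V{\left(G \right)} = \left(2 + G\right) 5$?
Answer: $-3107$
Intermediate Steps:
$V{\left(G \right)} = -7 - 5 G$ ($V{\left(G \right)} = 3 - \left(2 + G\right) 5 = 3 - \left(10 + 5 G\right) = -7 - 5 G$)
$-3014 - V{\left(-20 \right)} = -3014 - \left(-7 - -100\right) = -3014 - \left(-7 + 100\right) = -3014 - 93 = -3107$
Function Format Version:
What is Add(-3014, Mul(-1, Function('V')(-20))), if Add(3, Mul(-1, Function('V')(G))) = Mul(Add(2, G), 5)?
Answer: -3107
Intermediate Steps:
Function('V')(G) = Add(-7, Mul(-5, G)) (Function('V')(G) = Add(3, Mul(-1, Mul(Add(2, G), 5))) = Add(3, Mul(-1, Add(10, Mul(5, G)))) = Add(3, Add(-10, Mul(-5, G))) = Add(-7, Mul(-5, G)))
Add(-3014, Mul(-1, Function('V')(-20))) = Add(-3014, Mul(-1, Add(-7, Mul(-5, -20)))) = Add(-3014, Mul(-1, Add(-7, 100))) = Add(-3014, Mul(-1, 93)) = Add(-3014, -93) = -3107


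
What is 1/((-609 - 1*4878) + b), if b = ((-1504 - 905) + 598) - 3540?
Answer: -1/10838 ≈ -9.2268e-5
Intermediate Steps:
b = -5351 (b = (-2409 + 598) - 3540 = -1811 - 3540 = -5351)
1/((-609 - 1*4878) + b) = 1/((-609 - 1*4878) - 5351) = 1/((-609 - 4878) - 5351) = 1/(-5487 - 5351) = 1/(-10838) = -1/10838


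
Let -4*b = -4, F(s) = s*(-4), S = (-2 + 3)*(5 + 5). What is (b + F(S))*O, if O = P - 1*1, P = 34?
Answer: -1287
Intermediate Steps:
S = 10 (S = 1*10 = 10)
F(s) = -4*s
b = 1 (b = -¼*(-4) = 1)
O = 33 (O = 34 - 1*1 = 34 - 1 = 33)
(b + F(S))*O = (1 - 4*10)*33 = (1 - 40)*33 = -39*33 = -1287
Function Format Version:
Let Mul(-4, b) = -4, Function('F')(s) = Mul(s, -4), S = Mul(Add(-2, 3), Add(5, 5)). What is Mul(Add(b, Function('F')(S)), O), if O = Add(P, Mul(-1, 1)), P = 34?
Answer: -1287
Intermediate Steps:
S = 10 (S = Mul(1, 10) = 10)
Function('F')(s) = Mul(-4, s)
b = 1 (b = Mul(Rational(-1, 4), -4) = 1)
O = 33 (O = Add(34, Mul(-1, 1)) = Add(34, -1) = 33)
Mul(Add(b, Function('F')(S)), O) = Mul(Add(1, Mul(-4, 10)), 33) = Mul(Add(1, -40), 33) = Mul(-39, 33) = -1287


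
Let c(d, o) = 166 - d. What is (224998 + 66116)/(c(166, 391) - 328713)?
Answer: -97038/109571 ≈ -0.88562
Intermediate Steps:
(224998 + 66116)/(c(166, 391) - 328713) = (224998 + 66116)/((166 - 1*166) - 328713) = 291114/((166 - 166) - 328713) = 291114/(0 - 328713) = 291114/(-328713) = 291114*(-1/328713) = -97038/109571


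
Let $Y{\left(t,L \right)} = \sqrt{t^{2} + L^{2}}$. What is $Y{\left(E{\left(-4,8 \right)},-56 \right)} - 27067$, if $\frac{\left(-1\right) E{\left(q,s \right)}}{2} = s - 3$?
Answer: $-27067 + 2 \sqrt{809} \approx -27010.0$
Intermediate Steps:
$E{\left(q,s \right)} = 6 - 2 s$ ($E{\left(q,s \right)} = - 2 \left(s - 3\right) = - 2 \left(-3 + s\right) = 6 - 2 s$)
$Y{\left(t,L \right)} = \sqrt{L^{2} + t^{2}}$
$Y{\left(E{\left(-4,8 \right)},-56 \right)} - 27067 = \sqrt{\left(-56\right)^{2} + \left(6 - 16\right)^{2}} - 27067 = \sqrt{3136 + \left(6 - 16\right)^{2}} - 27067 = \sqrt{3136 + \left(-10\right)^{2}} - 27067 = \sqrt{3136 + 100} - 27067 = \sqrt{3236} - 27067 = 2 \sqrt{809} - 27067 = -27067 + 2 \sqrt{809}$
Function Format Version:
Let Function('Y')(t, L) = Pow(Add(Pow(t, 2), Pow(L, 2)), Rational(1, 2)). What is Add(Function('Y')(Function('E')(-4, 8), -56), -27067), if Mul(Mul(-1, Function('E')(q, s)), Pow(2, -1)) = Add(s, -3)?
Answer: Add(-27067, Mul(2, Pow(809, Rational(1, 2)))) ≈ -27010.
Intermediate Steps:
Function('E')(q, s) = Add(6, Mul(-2, s)) (Function('E')(q, s) = Mul(-2, Add(s, -3)) = Mul(-2, Add(-3, s)) = Add(6, Mul(-2, s)))
Function('Y')(t, L) = Pow(Add(Pow(L, 2), Pow(t, 2)), Rational(1, 2))
Add(Function('Y')(Function('E')(-4, 8), -56), -27067) = Add(Pow(Add(Pow(-56, 2), Pow(Add(6, Mul(-2, 8)), 2)), Rational(1, 2)), -27067) = Add(Pow(Add(3136, Pow(Add(6, -16), 2)), Rational(1, 2)), -27067) = Add(Pow(Add(3136, Pow(-10, 2)), Rational(1, 2)), -27067) = Add(Pow(Add(3136, 100), Rational(1, 2)), -27067) = Add(Pow(3236, Rational(1, 2)), -27067) = Add(Mul(2, Pow(809, Rational(1, 2))), -27067) = Add(-27067, Mul(2, Pow(809, Rational(1, 2))))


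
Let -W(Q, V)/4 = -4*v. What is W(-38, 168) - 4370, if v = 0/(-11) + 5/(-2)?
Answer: -4410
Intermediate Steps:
v = -5/2 (v = 0*(-1/11) + 5*(-½) = 0 - 5/2 = -5/2 ≈ -2.5000)
W(Q, V) = -40 (W(Q, V) = -(-16)*(-5)/2 = -4*10 = -40)
W(-38, 168) - 4370 = -40 - 4370 = -4410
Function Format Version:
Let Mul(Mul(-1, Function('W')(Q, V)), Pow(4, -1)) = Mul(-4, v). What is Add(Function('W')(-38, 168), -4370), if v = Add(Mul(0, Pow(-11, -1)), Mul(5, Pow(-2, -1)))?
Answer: -4410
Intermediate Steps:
v = Rational(-5, 2) (v = Add(Mul(0, Rational(-1, 11)), Mul(5, Rational(-1, 2))) = Add(0, Rational(-5, 2)) = Rational(-5, 2) ≈ -2.5000)
Function('W')(Q, V) = -40 (Function('W')(Q, V) = Mul(-4, Mul(-4, Rational(-5, 2))) = Mul(-4, 10) = -40)
Add(Function('W')(-38, 168), -4370) = Add(-40, -4370) = -4410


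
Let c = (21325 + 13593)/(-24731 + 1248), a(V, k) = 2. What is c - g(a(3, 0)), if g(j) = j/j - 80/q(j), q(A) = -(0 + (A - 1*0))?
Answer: -997721/23483 ≈ -42.487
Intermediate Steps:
q(A) = -A (q(A) = -(0 + (A + 0)) = -(0 + A) = -A)
g(j) = 1 + 80/j (g(j) = j/j - 80*(-1/j) = 1 - (-80)/j = 1 + 80/j)
c = -34918/23483 (c = 34918/(-23483) = 34918*(-1/23483) = -34918/23483 ≈ -1.4869)
c - g(a(3, 0)) = -34918/23483 - (80 + 2)/2 = -34918/23483 - 82/2 = -34918/23483 - 1*41 = -34918/23483 - 41 = -997721/23483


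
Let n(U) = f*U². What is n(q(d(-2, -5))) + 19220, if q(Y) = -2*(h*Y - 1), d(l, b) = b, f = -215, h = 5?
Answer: -562140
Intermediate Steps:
q(Y) = 2 - 10*Y (q(Y) = -2*(5*Y - 1) = -2*(-1 + 5*Y) = 2 - 10*Y)
n(U) = -215*U²
n(q(d(-2, -5))) + 19220 = -215*(2 - 10*(-5))² + 19220 = -215*(2 + 50)² + 19220 = -215*52² + 19220 = -215*2704 + 19220 = -581360 + 19220 = -562140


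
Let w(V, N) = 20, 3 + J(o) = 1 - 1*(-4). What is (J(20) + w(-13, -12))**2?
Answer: 484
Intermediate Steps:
J(o) = 2 (J(o) = -3 + (1 - 1*(-4)) = -3 + (1 + 4) = -3 + 5 = 2)
(J(20) + w(-13, -12))**2 = (2 + 20)**2 = 22**2 = 484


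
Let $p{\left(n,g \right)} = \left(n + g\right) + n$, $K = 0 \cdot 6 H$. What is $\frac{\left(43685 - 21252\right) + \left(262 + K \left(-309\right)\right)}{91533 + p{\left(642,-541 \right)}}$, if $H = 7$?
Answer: $\frac{1335}{5428} \approx 0.24595$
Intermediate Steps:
$K = 0$ ($K = 0 \cdot 6 \cdot 7 = 0 \cdot 7 = 0$)
$p{\left(n,g \right)} = g + 2 n$ ($p{\left(n,g \right)} = \left(g + n\right) + n = g + 2 n$)
$\frac{\left(43685 - 21252\right) + \left(262 + K \left(-309\right)\right)}{91533 + p{\left(642,-541 \right)}} = \frac{\left(43685 - 21252\right) + \left(262 + 0 \left(-309\right)\right)}{91533 + \left(-541 + 2 \cdot 642\right)} = \frac{\left(43685 - 21252\right) + \left(262 + 0\right)}{91533 + \left(-541 + 1284\right)} = \frac{22433 + 262}{91533 + 743} = \frac{22695}{92276} = 22695 \cdot \frac{1}{92276} = \frac{1335}{5428}$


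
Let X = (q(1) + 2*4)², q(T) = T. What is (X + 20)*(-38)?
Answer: -3838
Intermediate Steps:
X = 81 (X = (1 + 2*4)² = (1 + 8)² = 9² = 81)
(X + 20)*(-38) = (81 + 20)*(-38) = 101*(-38) = -3838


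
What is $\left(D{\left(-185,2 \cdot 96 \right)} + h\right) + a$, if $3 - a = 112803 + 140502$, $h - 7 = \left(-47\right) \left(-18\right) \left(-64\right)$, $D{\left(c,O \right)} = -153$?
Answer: $-307592$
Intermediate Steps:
$h = -54137$ ($h = 7 + \left(-47\right) \left(-18\right) \left(-64\right) = 7 + 846 \left(-64\right) = 7 - 54144 = -54137$)
$a = -253302$ ($a = 3 - \left(112803 + 140502\right) = 3 - 253305 = -253302$)
$\left(D{\left(-185,2 \cdot 96 \right)} + h\right) + a = \left(-153 - 54137\right) - 253302 = -54290 - 253302 = -307592$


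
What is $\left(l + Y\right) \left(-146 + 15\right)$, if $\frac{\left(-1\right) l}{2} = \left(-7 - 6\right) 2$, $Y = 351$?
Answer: $-52793$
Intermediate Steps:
$l = 52$ ($l = - 2 \left(-7 - 6\right) 2 = - 2 \left(\left(-13\right) 2\right) = \left(-2\right) \left(-26\right) = 52$)
$\left(l + Y\right) \left(-146 + 15\right) = \left(52 + 351\right) \left(-146 + 15\right) = 403 \left(-131\right) = -52793$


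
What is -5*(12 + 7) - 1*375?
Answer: -470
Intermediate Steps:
-5*(12 + 7) - 1*375 = -5*19 - 375 = -95 - 375 = -470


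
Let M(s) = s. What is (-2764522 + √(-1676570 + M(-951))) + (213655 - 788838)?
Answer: -3339705 + I*√1677521 ≈ -3.3397e+6 + 1295.2*I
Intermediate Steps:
(-2764522 + √(-1676570 + M(-951))) + (213655 - 788838) = (-2764522 + √(-1676570 - 951)) + (213655 - 788838) = (-2764522 + √(-1677521)) - 575183 = (-2764522 + I*√1677521) - 575183 = -3339705 + I*√1677521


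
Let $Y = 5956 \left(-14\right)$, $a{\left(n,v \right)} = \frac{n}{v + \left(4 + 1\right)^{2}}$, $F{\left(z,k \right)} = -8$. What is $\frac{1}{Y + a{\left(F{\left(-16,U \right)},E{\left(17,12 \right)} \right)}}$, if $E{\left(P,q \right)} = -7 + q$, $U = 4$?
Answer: $- \frac{15}{1250764} \approx -1.1993 \cdot 10^{-5}$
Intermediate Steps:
$a{\left(n,v \right)} = \frac{n}{25 + v}$ ($a{\left(n,v \right)} = \frac{n}{v + 5^{2}} = \frac{n}{v + 25} = \frac{n}{25 + v}$)
$Y = -83384$
$\frac{1}{Y + a{\left(F{\left(-16,U \right)},E{\left(17,12 \right)} \right)}} = \frac{1}{-83384 - \frac{8}{25 + \left(-7 + 12\right)}} = \frac{1}{-83384 - \frac{8}{25 + 5}} = \frac{1}{-83384 - \frac{8}{30}} = \frac{1}{-83384 - \frac{4}{15}} = \frac{1}{- \frac{1250764}{15}} = - \frac{15}{1250764}$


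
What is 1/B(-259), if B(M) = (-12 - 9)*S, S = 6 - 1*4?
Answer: -1/42 ≈ -0.023810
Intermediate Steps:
S = 2 (S = 6 - 4 = 2)
B(M) = -42 (B(M) = (-12 - 9)*2 = -21*2 = -42)
1/B(-259) = 1/(-42) = -1/42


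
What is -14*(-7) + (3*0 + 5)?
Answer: 103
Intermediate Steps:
-14*(-7) + (3*0 + 5) = 98 + (0 + 5) = 98 + 5 = 103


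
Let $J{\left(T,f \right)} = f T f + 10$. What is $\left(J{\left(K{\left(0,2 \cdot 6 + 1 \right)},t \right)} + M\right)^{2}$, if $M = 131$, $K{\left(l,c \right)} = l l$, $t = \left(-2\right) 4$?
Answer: $19881$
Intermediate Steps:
$t = -8$
$K{\left(l,c \right)} = l^{2}$
$J{\left(T,f \right)} = 10 + T f^{2}$ ($J{\left(T,f \right)} = T f f + 10 = T f^{2} + 10 = 10 + T f^{2}$)
$\left(J{\left(K{\left(0,2 \cdot 6 + 1 \right)},t \right)} + M\right)^{2} = \left(\left(10 + 0^{2} \left(-8\right)^{2}\right) + 131\right)^{2} = \left(\left(10 + 0 \cdot 64\right) + 131\right)^{2} = \left(\left(10 + 0\right) + 131\right)^{2} = \left(10 + 131\right)^{2} = 141^{2} = 19881$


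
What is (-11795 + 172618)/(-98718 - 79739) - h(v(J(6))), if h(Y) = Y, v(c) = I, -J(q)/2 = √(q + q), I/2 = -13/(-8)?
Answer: -2963233/713828 ≈ -4.1512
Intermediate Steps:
I = 13/4 (I = 2*(-13/(-8)) = 2*(-13*(-⅛)) = 2*(13/8) = 13/4 ≈ 3.2500)
J(q) = -2*√2*√q (J(q) = -2*√(q + q) = -2*√2*√q)
v(c) = 13/4
(-11795 + 172618)/(-98718 - 79739) - h(v(J(6))) = (-11795 + 172618)/(-98718 - 79739) - 1*13/4 = 160823/(-178457) - 13/4 = 160823*(-1/178457) - 13/4 = -160823/178457 - 13/4 = -2963233/713828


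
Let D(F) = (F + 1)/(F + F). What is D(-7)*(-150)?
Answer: -450/7 ≈ -64.286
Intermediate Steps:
D(F) = (1 + F)/(2*F) (D(F) = (1 + F)/((2*F)) = (1 + F)*(1/(2*F)) = (1 + F)/(2*F))
D(-7)*(-150) = ((1/2)*(1 - 7)/(-7))*(-150) = ((1/2)*(-1/7)*(-6))*(-150) = (3/7)*(-150) = -450/7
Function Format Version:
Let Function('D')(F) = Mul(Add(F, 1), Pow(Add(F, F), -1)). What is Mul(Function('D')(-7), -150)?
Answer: Rational(-450, 7) ≈ -64.286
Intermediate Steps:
Function('D')(F) = Mul(Rational(1, 2), Pow(F, -1), Add(1, F)) (Function('D')(F) = Mul(Add(1, F), Pow(Mul(2, F), -1)) = Mul(Add(1, F), Mul(Rational(1, 2), Pow(F, -1))) = Mul(Rational(1, 2), Pow(F, -1), Add(1, F)))
Mul(Function('D')(-7), -150) = Mul(Mul(Rational(1, 2), Pow(-7, -1), Add(1, -7)), -150) = Mul(Mul(Rational(1, 2), Rational(-1, 7), -6), -150) = Mul(Rational(3, 7), -150) = Rational(-450, 7)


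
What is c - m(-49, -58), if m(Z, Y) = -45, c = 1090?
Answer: 1135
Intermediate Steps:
c - m(-49, -58) = 1090 - 1*(-45) = 1090 + 45 = 1135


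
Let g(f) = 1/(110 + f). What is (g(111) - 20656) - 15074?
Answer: -7896329/221 ≈ -35730.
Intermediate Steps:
(g(111) - 20656) - 15074 = (1/(110 + 111) - 20656) - 15074 = (1/221 - 20656) - 15074 = -4564975/221 - 15074 = -7896329/221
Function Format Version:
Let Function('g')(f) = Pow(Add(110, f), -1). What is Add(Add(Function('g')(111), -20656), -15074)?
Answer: Rational(-7896329, 221) ≈ -35730.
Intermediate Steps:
Add(Add(Function('g')(111), -20656), -15074) = Add(Add(Pow(Add(110, 111), -1), -20656), -15074) = Add(Add(Pow(221, -1), -20656), -15074) = Add(Add(Rational(1, 221), -20656), -15074) = Add(Rational(-4564975, 221), -15074) = Rational(-7896329, 221)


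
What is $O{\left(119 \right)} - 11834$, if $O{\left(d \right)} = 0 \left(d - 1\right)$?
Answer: $-11834$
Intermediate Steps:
$O{\left(d \right)} = 0$ ($O{\left(d \right)} = 0 \left(-1 + d\right) = 0$)
$O{\left(119 \right)} - 11834 = 0 - 11834 = -11834$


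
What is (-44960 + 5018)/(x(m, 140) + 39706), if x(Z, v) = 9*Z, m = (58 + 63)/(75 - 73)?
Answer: -79884/80501 ≈ -0.99234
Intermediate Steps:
m = 121/2 ≈ 60.500
(-44960 + 5018)/(x(m, 140) + 39706) = (-44960 + 5018)/(9*(121/2) + 39706) = -39942/(1089/2 + 39706) = -39942/80501/2 = -39942*2/80501 = -79884/80501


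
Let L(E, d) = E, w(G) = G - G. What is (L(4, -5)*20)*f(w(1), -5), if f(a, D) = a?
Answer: 0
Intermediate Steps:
w(G) = 0
(L(4, -5)*20)*f(w(1), -5) = (4*20)*0 = 80*0 = 0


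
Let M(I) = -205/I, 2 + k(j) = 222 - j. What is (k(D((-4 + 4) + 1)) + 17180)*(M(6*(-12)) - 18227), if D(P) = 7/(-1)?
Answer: -22840403573/72 ≈ -3.1723e+8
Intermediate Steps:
D(P) = -7 (D(P) = 7*(-1) = -7)
k(j) = 220 - j (k(j) = -2 + (222 - j) = 220 - j)
(k(D((-4 + 4) + 1)) + 17180)*(M(6*(-12)) - 18227) = ((220 - 1*(-7)) + 17180)*(-205/(6*(-12)) - 18227) = ((220 + 7) + 17180)*(-205/(-72) - 18227) = (227 + 17180)*(-205*(-1/72) - 18227) = 17407*(205/72 - 18227) = 17407*(-1312139/72) = -22840403573/72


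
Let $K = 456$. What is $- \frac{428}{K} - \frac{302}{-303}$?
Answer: $\frac{223}{3838} \approx 0.058103$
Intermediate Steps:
$- \frac{428}{K} - \frac{302}{-303} = - \frac{428}{456} - \frac{302}{-303} = \left(-428\right) \frac{1}{456} - - \frac{302}{303} = - \frac{107}{114} + \frac{302}{303} = \frac{223}{3838}$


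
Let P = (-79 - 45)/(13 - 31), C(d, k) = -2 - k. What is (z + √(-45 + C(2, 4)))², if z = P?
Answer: -287/81 + 124*I*√51/9 ≈ -3.5432 + 98.393*I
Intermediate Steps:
P = 62/9 (P = -124/(-18) = -124*(-1/18) = 62/9 ≈ 6.8889)
z = 62/9 ≈ 6.8889
(z + √(-45 + C(2, 4)))² = (62/9 + √(-45 + (-2 - 1*4)))² = (62/9 + √(-45 + (-2 - 4)))² = (62/9 + √(-45 - 6))² = (62/9 + √(-51))² = (62/9 + I*√51)²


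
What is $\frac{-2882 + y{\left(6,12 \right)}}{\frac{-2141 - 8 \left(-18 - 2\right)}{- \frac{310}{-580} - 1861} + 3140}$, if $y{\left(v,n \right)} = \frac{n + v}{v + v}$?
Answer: $- \frac{621652227}{677885756} \approx -0.91705$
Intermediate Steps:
$y{\left(v,n \right)} = \frac{n + v}{2 v}$
$\frac{-2882 + y{\left(6,12 \right)}}{\frac{-2141 - 8 \left(-18 - 2\right)}{- \frac{310}{-580} - 1861} + 3140} = \frac{-2882 + \frac{12 + 6}{2 \cdot 6}}{\frac{-2141 - 8 \left(-18 - 2\right)}{- \frac{310}{-580} - 1861} + 3140} = \frac{-2882 + \frac{1}{2} \cdot \frac{1}{6} \cdot 18}{\frac{-2141 - -160}{\left(-310\right) \left(- \frac{1}{580}\right) - 1861} + 3140} = \frac{-2882 + \frac{3}{2}}{\frac{-2141 + 160}{\frac{31}{58} - 1861} + 3140} = - \frac{5761}{2 \left(- \frac{1981}{- \frac{107907}{58}} + 3140\right)} = - \frac{5761}{2 \left(\left(-1981\right) \left(- \frac{58}{107907}\right) + 3140\right)} = - \frac{5761}{2 \left(\frac{114898}{107907} + 3140\right)} = - \frac{5761}{2 \cdot \frac{338942878}{107907}} = \left(- \frac{5761}{2}\right) \frac{107907}{338942878} = - \frac{621652227}{677885756}$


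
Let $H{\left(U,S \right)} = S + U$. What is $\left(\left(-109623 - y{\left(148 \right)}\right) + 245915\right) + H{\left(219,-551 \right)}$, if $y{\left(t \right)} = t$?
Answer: $135812$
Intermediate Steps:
$\left(\left(-109623 - y{\left(148 \right)}\right) + 245915\right) + H{\left(219,-551 \right)} = \left(\left(-109623 - 148\right) + 245915\right) + \left(-551 + 219\right) = \left(\left(-109623 - 148\right) + 245915\right) - 332 = \left(-109771 + 245915\right) - 332 = 136144 - 332 = 135812$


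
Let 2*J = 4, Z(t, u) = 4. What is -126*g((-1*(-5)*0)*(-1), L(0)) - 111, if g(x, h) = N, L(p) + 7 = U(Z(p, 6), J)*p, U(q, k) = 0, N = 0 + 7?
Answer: -993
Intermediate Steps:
J = 2 (J = (½)*4 = 2)
N = 7
L(p) = -7 (L(p) = -7 + 0*p = -7 + 0 = -7)
g(x, h) = 7
-126*g((-1*(-5)*0)*(-1), L(0)) - 111 = -126*7 - 111 = -882 - 111 = -993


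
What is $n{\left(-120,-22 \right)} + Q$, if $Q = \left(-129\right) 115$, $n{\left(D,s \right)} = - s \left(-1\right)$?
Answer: $-14857$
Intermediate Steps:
$n{\left(D,s \right)} = s$
$Q = -14835$
$n{\left(-120,-22 \right)} + Q = -22 - 14835 = -14857$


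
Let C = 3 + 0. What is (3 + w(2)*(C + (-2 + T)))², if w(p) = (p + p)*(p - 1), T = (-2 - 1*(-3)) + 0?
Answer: 121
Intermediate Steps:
C = 3
T = 1 (T = (-2 + 3) + 0 = 1 + 0 = 1)
w(p) = 2*p*(-1 + p) (w(p) = (2*p)*(-1 + p) = 2*p*(-1 + p))
(3 + w(2)*(C + (-2 + T)))² = (3 + (2*2*(-1 + 2))*(3 + (-2 + 1)))² = (3 + (2*2*1)*(3 - 1))² = (3 + 4*2)² = (3 + 8)² = 11² = 121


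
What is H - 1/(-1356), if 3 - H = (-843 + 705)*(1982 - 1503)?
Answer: 89638381/1356 ≈ 66105.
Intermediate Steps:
H = 66105 (H = 3 - (-843 + 705)*(1982 - 1503) = 3 - (-138)*479 = 3 - 1*(-66102) = 3 + 66102 = 66105)
H - 1/(-1356) = 66105 - 1/(-1356) = 66105 - 1*(-1/1356) = 66105 + 1/1356 = 89638381/1356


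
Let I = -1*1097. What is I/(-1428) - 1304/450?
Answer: -228077/107100 ≈ -2.1296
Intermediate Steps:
I = -1097
I/(-1428) - 1304/450 = -1097/(-1428) - 1304/450 = -1097*(-1/1428) - 1304*1/450 = 1097/1428 - 652/225 = -228077/107100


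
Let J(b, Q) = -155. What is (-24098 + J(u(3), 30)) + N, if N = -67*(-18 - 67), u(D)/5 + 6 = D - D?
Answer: -18558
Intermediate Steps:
u(D) = -30 (u(D) = -30 + 5*(D - D) = -30 + 5*0 = -30 + 0 = -30)
N = 5695 (N = -67*(-85) = 5695)
(-24098 + J(u(3), 30)) + N = (-24098 - 155) + 5695 = -24253 + 5695 = -18558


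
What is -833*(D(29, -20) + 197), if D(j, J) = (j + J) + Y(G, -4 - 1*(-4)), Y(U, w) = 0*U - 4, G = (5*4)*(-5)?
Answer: -168266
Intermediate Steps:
G = -100 (G = 20*(-5) = -100)
Y(U, w) = -4 (Y(U, w) = 0 - 4 = -4)
D(j, J) = -4 + J + j (D(j, J) = (j + J) - 4 = (J + j) - 4 = -4 + J + j)
-833*(D(29, -20) + 197) = -833*((-4 - 20 + 29) + 197) = -833*(5 + 197) = -833*202 = -168266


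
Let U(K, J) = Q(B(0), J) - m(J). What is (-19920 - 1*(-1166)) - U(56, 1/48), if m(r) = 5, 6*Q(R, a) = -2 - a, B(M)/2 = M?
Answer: -5399615/288 ≈ -18749.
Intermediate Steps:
B(M) = 2*M
Q(R, a) = -1/3 - a/6 (Q(R, a) = (-2 - a)/6 = -1/3 - a/6)
U(K, J) = -16/3 - J/6 (U(K, J) = (-1/3 - J/6) - 1*5 = (-1/3 - J/6) - 5 = -16/3 - J/6)
(-19920 - 1*(-1166)) - U(56, 1/48) = (-19920 - 1*(-1166)) - (-16/3 - 1/6/48) = (-19920 + 1166) - (-16/3 - 1/6*1/48) = -18754 - (-16/3 - 1/288) = -18754 - 1*(-1537/288) = -18754 + 1537/288 = -5399615/288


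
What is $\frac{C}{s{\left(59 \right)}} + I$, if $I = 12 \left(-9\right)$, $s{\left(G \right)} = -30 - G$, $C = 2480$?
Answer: $- \frac{12092}{89} \approx -135.87$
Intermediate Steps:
$I = -108$
$\frac{C}{s{\left(59 \right)}} + I = \frac{2480}{-30 - 59} - 108 = \frac{2480}{-89} - 108 = 2480 \left(- \frac{1}{89}\right) - 108 = - \frac{2480}{89} - 108 = - \frac{12092}{89}$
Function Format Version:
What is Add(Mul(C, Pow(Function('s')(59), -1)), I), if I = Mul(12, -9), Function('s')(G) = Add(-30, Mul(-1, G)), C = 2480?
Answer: Rational(-12092, 89) ≈ -135.87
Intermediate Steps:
I = -108
Add(Mul(C, Pow(Function('s')(59), -1)), I) = Add(Mul(2480, Pow(Add(-30, Mul(-1, 59)), -1)), -108) = Add(Mul(2480, Pow(Add(-30, -59), -1)), -108) = Add(Mul(2480, Pow(-89, -1)), -108) = Add(Mul(2480, Rational(-1, 89)), -108) = Add(Rational(-2480, 89), -108) = Rational(-12092, 89)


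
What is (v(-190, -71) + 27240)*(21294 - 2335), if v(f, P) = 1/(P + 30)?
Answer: 21174150601/41 ≈ 5.1644e+8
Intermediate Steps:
v(f, P) = 1/(30 + P)
(v(-190, -71) + 27240)*(21294 - 2335) = (1/(30 - 71) + 27240)*(21294 - 2335) = (1/(-41) + 27240)*18959 = (-1/41 + 27240)*18959 = (1116839/41)*18959 = 21174150601/41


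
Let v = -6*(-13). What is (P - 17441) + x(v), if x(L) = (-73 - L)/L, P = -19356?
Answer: -2870317/78 ≈ -36799.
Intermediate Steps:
v = 78
x(L) = (-73 - L)/L
(P - 17441) + x(v) = (-19356 - 17441) + (-73 - 1*78)/78 = -36797 + (-73 - 78)/78 = -36797 + (1/78)*(-151) = -36797 - 151/78 = -2870317/78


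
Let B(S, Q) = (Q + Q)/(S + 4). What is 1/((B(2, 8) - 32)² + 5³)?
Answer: 9/8869 ≈ 0.0010148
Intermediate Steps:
B(S, Q) = 2*Q/(4 + S) (B(S, Q) = (2*Q)/(4 + S) = 2*Q/(4 + S))
1/((B(2, 8) - 32)² + 5³) = 1/((2*8/(4 + 2) - 32)² + 5³) = 1/((2*8/6 - 32)² + 125) = 1/((2*8*(⅙) - 32)² + 125) = 1/((8/3 - 32)² + 125) = 1/((-88/3)² + 125) = 1/(7744/9 + 125) = 1/(8869/9) = 9/8869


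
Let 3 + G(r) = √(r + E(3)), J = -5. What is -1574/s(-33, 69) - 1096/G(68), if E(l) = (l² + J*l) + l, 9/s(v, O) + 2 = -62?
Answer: 701453/63 - 137*√65/7 ≈ 10976.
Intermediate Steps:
s(v, O) = -9/64 (s(v, O) = 9/(-2 - 62) = 9/(-64) = 9*(-1/64) = -9/64)
E(l) = l² - 4*l (E(l) = (l² - 5*l) + l = l² - 4*l)
G(r) = -3 + √(-3 + r) (G(r) = -3 + √(r + 3*(-4 + 3)) = -3 + √(r + 3*(-1)) = -3 + √(r - 3) = -3 + √(-3 + r))
-1574/s(-33, 69) - 1096/G(68) = -1574/(-9/64) - 1096/(-3 + √(-3 + 68)) = -1574*(-64/9) - 1096/(-3 + √65) = 100736/9 - 1096/(-3 + √65)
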